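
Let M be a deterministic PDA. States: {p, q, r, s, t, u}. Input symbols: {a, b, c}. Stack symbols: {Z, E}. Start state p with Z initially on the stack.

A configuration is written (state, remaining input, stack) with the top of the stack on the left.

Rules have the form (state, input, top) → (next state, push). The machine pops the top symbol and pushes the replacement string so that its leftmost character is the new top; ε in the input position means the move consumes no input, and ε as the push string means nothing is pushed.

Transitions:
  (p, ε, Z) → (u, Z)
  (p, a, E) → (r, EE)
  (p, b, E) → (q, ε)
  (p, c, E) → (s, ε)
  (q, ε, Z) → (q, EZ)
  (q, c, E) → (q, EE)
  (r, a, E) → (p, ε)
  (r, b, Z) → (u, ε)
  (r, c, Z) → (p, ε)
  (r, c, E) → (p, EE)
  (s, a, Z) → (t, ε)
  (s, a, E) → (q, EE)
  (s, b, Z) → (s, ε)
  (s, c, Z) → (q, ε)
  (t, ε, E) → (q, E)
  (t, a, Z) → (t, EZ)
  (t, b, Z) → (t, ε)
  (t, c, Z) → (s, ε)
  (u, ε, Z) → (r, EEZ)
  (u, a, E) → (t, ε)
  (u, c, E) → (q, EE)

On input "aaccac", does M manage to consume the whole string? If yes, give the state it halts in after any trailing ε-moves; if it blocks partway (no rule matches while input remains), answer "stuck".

q

(p, aaccac, Z) ⊢ (u, aaccac, Z) ⊢ (r, aaccac, EEZ) ⊢ (p, accac, EZ) ⊢ (r, ccac, EEZ) ⊢ (p, cac, EEEZ) ⊢ (s, ac, EEZ) ⊢ (q, c, EEEZ) ⊢ (q, ε, EEEEZ)
All input consumed; M is in state q.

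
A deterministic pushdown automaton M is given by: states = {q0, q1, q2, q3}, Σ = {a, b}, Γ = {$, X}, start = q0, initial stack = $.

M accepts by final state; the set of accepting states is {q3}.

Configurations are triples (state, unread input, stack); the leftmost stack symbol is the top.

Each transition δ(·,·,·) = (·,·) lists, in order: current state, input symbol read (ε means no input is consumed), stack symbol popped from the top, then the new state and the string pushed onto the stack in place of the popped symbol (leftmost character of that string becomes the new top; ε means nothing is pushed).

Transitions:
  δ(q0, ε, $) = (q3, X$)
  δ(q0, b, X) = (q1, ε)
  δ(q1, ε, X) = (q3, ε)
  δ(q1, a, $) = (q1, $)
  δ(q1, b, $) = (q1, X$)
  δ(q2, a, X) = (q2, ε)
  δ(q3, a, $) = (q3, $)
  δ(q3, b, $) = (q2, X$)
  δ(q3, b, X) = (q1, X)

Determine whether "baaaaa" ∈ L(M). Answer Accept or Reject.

Accept

(q0, baaaaa, $)
  ε-move, top $: go to q3, push X$ → (q3, baaaaa, X$)
  read b, top X: go to q1, push X → (q1, aaaaa, X$)
  ε-move, top X: go to q3, push ε → (q3, aaaaa, $)
  read a, top $: go to q3, push $ → (q3, aaaa, $)
  read a, top $: go to q3, push $ → (q3, aaa, $)
  read a, top $: go to q3, push $ → (q3, aa, $)
  read a, top $: go to q3, push $ → (q3, a, $)
  read a, top $: go to q3, push $ → (q3, ε, $)
All input consumed; state q3 ∈ F.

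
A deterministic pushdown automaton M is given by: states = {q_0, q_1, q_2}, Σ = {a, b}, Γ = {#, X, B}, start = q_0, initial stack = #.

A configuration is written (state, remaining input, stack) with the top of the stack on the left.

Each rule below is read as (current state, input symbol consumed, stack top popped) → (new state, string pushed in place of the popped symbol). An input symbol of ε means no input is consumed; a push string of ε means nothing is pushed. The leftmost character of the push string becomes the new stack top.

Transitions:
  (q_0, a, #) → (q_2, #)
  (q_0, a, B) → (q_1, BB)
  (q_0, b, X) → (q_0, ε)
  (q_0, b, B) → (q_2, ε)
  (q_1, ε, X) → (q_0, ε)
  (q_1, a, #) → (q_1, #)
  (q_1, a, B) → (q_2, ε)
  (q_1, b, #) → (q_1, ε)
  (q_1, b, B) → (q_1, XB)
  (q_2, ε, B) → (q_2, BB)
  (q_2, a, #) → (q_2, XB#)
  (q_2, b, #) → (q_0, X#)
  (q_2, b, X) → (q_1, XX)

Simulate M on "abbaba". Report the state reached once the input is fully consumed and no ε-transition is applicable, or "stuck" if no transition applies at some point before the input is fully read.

stuck

(q_0, abbaba, #) ⊢ (q_2, bbaba, #) ⊢ (q_0, baba, X#) ⊢ (q_0, aba, #) ⊢ (q_2, ba, #) ⊢ (q_0, a, X#)
No transition for (q_0, a, top X); M blocks with input a remaining.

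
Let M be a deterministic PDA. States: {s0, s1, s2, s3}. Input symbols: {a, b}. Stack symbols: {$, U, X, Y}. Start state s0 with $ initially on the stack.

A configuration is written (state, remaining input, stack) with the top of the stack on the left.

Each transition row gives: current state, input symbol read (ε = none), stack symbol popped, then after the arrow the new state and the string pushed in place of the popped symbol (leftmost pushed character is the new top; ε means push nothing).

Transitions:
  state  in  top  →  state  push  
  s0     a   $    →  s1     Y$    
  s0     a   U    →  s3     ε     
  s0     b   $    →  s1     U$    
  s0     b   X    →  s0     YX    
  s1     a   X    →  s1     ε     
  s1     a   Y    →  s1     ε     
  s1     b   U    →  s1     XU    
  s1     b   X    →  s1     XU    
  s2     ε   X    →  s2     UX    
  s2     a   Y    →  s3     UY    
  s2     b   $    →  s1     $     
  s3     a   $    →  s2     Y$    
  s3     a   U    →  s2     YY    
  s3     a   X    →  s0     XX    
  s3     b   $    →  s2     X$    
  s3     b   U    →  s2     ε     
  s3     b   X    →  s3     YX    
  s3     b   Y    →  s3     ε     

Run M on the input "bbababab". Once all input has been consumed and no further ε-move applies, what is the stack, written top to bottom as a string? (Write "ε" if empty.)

(s0, bbababab, $)
  read b, top $: go to s1, push U$ → (s1, bababab, U$)
  read b, top U: go to s1, push XU → (s1, ababab, XU$)
  read a, top X: go to s1, push ε → (s1, babab, U$)
  read b, top U: go to s1, push XU → (s1, abab, XU$)
  read a, top X: go to s1, push ε → (s1, bab, U$)
  read b, top U: go to s1, push XU → (s1, ab, XU$)
  read a, top X: go to s1, push ε → (s1, b, U$)
  read b, top U: go to s1, push XU → (s1, ε, XU$)
All input consumed in state s1 with stack XU$.

XU$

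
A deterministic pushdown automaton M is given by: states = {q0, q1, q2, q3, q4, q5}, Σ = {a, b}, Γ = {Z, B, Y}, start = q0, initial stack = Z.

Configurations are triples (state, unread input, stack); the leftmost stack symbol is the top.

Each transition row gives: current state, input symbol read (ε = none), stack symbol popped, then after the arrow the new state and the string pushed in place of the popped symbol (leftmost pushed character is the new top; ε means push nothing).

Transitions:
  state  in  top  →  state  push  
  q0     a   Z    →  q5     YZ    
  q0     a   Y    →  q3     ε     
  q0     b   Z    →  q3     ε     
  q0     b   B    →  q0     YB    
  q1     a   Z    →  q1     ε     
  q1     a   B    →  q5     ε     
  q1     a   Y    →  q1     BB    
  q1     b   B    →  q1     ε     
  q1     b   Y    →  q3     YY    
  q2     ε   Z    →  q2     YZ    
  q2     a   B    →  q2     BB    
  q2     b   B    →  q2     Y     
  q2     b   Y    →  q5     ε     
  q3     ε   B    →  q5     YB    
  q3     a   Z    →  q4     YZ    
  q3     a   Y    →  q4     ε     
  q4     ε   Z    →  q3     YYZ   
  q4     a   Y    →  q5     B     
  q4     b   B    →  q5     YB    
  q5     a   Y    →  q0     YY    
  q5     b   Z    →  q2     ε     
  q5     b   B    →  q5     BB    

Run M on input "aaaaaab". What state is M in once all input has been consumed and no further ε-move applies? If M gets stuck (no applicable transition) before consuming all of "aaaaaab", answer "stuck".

(q0, aaaaaab, Z) ⊢ (q5, aaaaab, YZ) ⊢ (q0, aaaab, YYZ) ⊢ (q3, aaab, YZ) ⊢ (q4, aab, Z) ⊢ (q3, aab, YYZ) ⊢ (q4, ab, YZ) ⊢ (q5, b, BZ) ⊢ (q5, ε, BBZ)
All input consumed; M is in state q5.

q5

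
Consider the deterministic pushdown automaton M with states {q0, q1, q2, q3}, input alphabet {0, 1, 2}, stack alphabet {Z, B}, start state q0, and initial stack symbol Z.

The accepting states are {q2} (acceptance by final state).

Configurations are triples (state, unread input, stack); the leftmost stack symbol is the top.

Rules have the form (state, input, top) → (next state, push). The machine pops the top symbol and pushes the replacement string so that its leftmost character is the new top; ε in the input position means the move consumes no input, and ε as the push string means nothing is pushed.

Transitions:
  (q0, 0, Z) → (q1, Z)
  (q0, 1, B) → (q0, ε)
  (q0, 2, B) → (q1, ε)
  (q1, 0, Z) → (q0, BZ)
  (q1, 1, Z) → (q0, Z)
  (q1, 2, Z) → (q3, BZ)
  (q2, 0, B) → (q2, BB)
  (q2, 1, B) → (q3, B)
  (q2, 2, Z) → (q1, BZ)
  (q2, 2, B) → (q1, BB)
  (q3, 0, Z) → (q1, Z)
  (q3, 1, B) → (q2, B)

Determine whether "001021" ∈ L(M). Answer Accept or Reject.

(q0, 001021, Z)
  read 0, top Z: go to q1, push Z → (q1, 01021, Z)
  read 0, top Z: go to q0, push BZ → (q0, 1021, BZ)
  read 1, top B: go to q0, push ε → (q0, 021, Z)
  read 0, top Z: go to q1, push Z → (q1, 21, Z)
  read 2, top Z: go to q3, push BZ → (q3, 1, BZ)
  read 1, top B: go to q2, push B → (q2, ε, BZ)
All input consumed; state q2 ∈ F.

Accept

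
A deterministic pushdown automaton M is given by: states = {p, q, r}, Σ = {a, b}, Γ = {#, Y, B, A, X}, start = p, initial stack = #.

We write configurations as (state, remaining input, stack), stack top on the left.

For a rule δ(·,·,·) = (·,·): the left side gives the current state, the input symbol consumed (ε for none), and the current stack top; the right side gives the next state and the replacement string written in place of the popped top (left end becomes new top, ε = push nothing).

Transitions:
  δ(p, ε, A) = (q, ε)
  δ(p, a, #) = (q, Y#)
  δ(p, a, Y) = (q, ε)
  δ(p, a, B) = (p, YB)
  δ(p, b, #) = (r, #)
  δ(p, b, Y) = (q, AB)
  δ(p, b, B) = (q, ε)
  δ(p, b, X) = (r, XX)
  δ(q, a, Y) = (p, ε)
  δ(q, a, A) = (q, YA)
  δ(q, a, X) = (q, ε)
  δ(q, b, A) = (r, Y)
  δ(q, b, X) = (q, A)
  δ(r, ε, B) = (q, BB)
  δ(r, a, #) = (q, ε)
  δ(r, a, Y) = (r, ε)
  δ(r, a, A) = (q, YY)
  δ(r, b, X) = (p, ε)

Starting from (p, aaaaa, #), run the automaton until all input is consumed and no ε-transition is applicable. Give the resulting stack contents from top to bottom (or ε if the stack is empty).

Y#

(p, aaaaa, #) ⊢ (q, aaaa, Y#) ⊢ (p, aaa, #) ⊢ (q, aa, Y#) ⊢ (p, a, #) ⊢ (q, ε, Y#)
All input consumed in state q with stack Y#.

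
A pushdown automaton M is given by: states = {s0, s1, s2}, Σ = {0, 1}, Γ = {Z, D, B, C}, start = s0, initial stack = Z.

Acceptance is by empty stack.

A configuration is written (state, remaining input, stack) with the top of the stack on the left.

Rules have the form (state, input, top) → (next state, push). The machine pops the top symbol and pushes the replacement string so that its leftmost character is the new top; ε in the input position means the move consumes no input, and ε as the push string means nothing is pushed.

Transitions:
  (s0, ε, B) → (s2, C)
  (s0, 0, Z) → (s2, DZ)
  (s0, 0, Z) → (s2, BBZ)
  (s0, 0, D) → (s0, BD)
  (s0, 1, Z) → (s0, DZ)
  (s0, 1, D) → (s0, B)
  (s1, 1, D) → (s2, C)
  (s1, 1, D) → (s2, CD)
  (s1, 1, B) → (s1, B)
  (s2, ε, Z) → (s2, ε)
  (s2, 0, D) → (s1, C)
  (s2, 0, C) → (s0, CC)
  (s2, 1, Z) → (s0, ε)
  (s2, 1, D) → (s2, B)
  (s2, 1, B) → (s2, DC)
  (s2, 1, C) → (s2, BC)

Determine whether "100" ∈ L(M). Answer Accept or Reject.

Reject

No computation consumes all input and empties the stack.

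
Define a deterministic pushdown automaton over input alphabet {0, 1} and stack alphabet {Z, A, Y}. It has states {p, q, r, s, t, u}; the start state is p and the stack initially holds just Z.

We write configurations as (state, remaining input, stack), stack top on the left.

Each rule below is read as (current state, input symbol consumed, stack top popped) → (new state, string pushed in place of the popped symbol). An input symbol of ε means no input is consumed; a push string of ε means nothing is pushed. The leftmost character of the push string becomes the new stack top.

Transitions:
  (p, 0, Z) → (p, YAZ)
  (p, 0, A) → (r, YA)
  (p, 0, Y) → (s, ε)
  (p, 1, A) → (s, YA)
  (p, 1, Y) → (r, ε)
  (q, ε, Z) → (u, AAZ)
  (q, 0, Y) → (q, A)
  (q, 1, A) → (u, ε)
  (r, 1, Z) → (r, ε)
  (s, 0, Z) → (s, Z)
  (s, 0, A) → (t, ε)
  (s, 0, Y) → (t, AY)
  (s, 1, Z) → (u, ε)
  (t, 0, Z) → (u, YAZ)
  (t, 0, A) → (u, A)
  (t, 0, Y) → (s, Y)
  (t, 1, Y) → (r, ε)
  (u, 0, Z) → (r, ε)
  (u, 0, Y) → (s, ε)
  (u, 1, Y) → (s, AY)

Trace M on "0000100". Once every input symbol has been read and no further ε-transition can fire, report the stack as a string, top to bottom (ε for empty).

YAZ

(p, 0000100, Z)
  read 0, top Z: go to p, push YAZ → (p, 000100, YAZ)
  read 0, top Y: go to s, push ε → (s, 00100, AZ)
  read 0, top A: go to t, push ε → (t, 0100, Z)
  read 0, top Z: go to u, push YAZ → (u, 100, YAZ)
  read 1, top Y: go to s, push AY → (s, 00, AYAZ)
  read 0, top A: go to t, push ε → (t, 0, YAZ)
  read 0, top Y: go to s, push Y → (s, ε, YAZ)
All input consumed in state s with stack YAZ.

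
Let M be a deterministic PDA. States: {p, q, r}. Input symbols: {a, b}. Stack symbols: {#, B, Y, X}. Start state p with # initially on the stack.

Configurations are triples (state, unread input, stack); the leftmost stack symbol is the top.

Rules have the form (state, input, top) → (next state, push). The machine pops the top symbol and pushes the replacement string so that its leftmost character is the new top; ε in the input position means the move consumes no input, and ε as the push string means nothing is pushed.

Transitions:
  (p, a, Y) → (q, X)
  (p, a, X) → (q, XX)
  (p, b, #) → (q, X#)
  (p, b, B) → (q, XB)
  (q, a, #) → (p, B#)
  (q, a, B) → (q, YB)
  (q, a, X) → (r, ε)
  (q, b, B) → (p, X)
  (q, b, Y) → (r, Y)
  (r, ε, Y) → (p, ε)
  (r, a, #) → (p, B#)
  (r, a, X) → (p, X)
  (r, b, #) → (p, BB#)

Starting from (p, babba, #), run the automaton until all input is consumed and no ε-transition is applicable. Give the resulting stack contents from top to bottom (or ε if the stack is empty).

BB#

(p, babba, #) ⊢ (q, abba, X#) ⊢ (r, bba, #) ⊢ (p, ba, BB#) ⊢ (q, a, XBB#) ⊢ (r, ε, BB#)
All input consumed in state r with stack BB#.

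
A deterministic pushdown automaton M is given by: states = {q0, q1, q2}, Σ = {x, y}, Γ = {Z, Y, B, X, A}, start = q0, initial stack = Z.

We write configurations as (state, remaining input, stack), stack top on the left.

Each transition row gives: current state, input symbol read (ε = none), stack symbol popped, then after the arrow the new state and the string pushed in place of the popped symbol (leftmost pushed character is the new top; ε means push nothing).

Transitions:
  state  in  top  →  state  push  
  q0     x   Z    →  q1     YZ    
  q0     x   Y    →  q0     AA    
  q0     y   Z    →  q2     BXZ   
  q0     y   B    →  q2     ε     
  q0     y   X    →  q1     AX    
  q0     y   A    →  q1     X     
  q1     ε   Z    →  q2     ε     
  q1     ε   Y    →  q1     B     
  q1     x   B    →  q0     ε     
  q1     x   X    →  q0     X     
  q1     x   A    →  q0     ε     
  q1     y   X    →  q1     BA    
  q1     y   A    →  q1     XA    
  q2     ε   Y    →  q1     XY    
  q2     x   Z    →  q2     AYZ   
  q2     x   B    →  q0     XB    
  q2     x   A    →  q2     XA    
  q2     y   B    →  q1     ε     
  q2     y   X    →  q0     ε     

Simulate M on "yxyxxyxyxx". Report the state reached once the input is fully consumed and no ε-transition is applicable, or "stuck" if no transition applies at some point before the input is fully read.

stuck

(q0, yxyxxyxyxx, Z)
  read y, top Z: go to q2, push BXZ → (q2, xyxxyxyxx, BXZ)
  read x, top B: go to q0, push XB → (q0, yxxyxyxx, XBXZ)
  read y, top X: go to q1, push AX → (q1, xxyxyxx, AXBXZ)
  read x, top A: go to q0, push ε → (q0, xyxyxx, XBXZ)
No transition for (q0, x, top X); M blocks with input xyxyxx remaining.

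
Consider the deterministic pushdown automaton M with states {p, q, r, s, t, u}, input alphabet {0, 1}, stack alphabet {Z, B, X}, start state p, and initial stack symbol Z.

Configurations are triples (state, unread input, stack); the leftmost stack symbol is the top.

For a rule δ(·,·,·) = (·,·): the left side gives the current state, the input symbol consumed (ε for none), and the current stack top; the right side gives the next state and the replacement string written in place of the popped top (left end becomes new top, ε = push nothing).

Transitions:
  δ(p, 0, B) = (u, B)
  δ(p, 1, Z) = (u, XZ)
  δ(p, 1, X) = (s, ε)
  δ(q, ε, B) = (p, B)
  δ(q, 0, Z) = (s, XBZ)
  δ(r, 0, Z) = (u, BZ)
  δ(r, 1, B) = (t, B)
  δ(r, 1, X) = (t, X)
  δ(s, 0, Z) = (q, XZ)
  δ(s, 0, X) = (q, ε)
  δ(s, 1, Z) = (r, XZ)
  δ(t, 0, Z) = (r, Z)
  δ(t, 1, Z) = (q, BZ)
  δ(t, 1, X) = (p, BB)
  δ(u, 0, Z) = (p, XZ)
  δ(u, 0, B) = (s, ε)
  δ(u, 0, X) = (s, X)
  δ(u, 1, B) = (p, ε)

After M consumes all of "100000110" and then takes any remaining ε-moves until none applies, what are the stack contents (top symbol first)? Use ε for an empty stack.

(p, 100000110, Z) ⊢ (u, 00000110, XZ) ⊢ (s, 0000110, XZ) ⊢ (q, 000110, Z) ⊢ (s, 00110, XBZ) ⊢ (q, 0110, BZ) ⊢ (p, 0110, BZ) ⊢ (u, 110, BZ) ⊢ (p, 10, Z) ⊢ (u, 0, XZ) ⊢ (s, ε, XZ)
All input consumed in state s with stack XZ.

XZ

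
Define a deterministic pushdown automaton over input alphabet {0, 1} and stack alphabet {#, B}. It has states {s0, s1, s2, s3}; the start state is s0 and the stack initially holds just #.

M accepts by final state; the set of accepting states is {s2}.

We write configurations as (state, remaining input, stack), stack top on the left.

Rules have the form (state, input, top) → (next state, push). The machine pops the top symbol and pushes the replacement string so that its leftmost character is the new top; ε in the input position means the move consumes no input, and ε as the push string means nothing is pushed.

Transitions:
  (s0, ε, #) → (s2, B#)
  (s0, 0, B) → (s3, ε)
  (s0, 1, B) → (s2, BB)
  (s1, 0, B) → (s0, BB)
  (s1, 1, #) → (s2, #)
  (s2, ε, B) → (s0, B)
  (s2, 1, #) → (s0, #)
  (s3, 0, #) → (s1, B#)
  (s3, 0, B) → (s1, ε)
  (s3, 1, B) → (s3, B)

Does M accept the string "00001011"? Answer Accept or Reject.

(s0, 00001011, #) ⊢ (s2, 00001011, B#) ⊢ (s0, 00001011, B#) ⊢ (s3, 0001011, #) ⊢ (s1, 001011, B#) ⊢ (s0, 01011, BB#) ⊢ (s3, 1011, B#) ⊢ (s3, 011, B#) ⊢ (s1, 11, #) ⊢ (s2, 1, #) ⊢ (s0, ε, #) ⊢ (s2, ε, B#)
All input consumed; state s2 ∈ F.

Accept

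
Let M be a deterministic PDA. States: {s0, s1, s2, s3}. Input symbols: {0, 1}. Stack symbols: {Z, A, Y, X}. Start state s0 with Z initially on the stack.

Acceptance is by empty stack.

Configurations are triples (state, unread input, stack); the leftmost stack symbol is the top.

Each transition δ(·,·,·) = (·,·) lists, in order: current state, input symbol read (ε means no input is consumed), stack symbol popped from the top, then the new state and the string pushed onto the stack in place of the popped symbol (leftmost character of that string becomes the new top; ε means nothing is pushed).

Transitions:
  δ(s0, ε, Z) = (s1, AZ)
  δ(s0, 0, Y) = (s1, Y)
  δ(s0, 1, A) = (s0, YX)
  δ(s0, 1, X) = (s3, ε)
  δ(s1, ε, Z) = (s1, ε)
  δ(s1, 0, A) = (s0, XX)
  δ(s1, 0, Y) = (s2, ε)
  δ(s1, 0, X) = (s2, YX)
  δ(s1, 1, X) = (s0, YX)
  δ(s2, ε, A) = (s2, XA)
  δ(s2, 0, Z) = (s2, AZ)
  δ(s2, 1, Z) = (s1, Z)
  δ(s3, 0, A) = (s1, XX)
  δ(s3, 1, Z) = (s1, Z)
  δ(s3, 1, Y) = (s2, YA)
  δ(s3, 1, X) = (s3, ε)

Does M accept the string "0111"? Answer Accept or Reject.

Accept

(s0, 0111, Z) ⊢ (s1, 0111, AZ) ⊢ (s0, 111, XXZ) ⊢ (s3, 11, XZ) ⊢ (s3, 1, Z) ⊢ (s1, ε, Z) ⊢ (s1, ε, ε)
All input consumed and the stack is empty.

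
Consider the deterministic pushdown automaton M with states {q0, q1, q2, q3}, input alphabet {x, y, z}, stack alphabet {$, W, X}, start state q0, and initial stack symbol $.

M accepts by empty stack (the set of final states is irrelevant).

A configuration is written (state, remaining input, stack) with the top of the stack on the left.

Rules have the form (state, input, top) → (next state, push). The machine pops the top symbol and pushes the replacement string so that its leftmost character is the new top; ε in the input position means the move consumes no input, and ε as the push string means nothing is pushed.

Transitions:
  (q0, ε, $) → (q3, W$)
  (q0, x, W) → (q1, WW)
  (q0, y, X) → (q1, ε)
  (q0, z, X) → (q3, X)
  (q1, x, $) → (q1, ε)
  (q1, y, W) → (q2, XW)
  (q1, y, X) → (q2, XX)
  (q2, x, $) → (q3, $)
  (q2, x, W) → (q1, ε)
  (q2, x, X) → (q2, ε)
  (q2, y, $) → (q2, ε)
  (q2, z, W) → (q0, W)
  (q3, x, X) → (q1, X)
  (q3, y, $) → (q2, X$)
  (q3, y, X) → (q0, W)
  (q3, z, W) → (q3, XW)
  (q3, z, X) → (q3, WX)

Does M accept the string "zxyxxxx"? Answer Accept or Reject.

(q0, zxyxxxx, $)
  ε-move, top $: go to q3, push W$ → (q3, zxyxxxx, W$)
  read z, top W: go to q3, push XW → (q3, xyxxxx, XW$)
  read x, top X: go to q1, push X → (q1, yxxxx, XW$)
  read y, top X: go to q2, push XX → (q2, xxxx, XXW$)
  read x, top X: go to q2, push ε → (q2, xxx, XW$)
  read x, top X: go to q2, push ε → (q2, xx, W$)
  read x, top W: go to q1, push ε → (q1, x, $)
  read x, top $: go to q1, push ε → (q1, ε, ε)
All input consumed and the stack is empty.

Accept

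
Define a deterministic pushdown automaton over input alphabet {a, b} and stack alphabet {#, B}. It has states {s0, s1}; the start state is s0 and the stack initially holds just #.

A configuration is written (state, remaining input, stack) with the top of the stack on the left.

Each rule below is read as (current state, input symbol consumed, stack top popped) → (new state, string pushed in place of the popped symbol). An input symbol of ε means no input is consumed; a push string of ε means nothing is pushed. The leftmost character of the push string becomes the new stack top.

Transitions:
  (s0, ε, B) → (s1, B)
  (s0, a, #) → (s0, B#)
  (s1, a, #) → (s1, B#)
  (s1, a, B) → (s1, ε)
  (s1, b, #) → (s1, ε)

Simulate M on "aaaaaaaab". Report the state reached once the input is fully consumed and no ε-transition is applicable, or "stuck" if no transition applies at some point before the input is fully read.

s1

(s0, aaaaaaaab, #)
  read a, top #: go to s0, push B# → (s0, aaaaaaab, B#)
  ε-move, top B: go to s1, push B → (s1, aaaaaaab, B#)
  read a, top B: go to s1, push ε → (s1, aaaaaab, #)
  read a, top #: go to s1, push B# → (s1, aaaaab, B#)
  read a, top B: go to s1, push ε → (s1, aaaab, #)
  read a, top #: go to s1, push B# → (s1, aaab, B#)
  read a, top B: go to s1, push ε → (s1, aab, #)
  read a, top #: go to s1, push B# → (s1, ab, B#)
  read a, top B: go to s1, push ε → (s1, b, #)
  read b, top #: go to s1, push ε → (s1, ε, ε)
All input consumed; M is in state s1.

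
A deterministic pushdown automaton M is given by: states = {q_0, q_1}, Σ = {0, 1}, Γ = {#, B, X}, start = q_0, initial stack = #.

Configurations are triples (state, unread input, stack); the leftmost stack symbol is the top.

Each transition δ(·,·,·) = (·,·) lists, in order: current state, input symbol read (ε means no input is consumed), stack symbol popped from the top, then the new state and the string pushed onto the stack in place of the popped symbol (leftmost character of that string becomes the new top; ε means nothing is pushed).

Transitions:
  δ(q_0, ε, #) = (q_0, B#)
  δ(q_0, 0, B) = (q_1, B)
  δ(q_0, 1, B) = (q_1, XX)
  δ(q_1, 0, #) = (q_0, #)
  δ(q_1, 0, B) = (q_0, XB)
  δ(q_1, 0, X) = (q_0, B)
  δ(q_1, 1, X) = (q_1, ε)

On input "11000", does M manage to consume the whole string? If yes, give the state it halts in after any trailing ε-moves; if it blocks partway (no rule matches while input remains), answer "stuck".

q_0

(q_0, 11000, #)
  ε-move, top #: go to q_0, push B# → (q_0, 11000, B#)
  read 1, top B: go to q_1, push XX → (q_1, 1000, XX#)
  read 1, top X: go to q_1, push ε → (q_1, 000, X#)
  read 0, top X: go to q_0, push B → (q_0, 00, B#)
  read 0, top B: go to q_1, push B → (q_1, 0, B#)
  read 0, top B: go to q_0, push XB → (q_0, ε, XB#)
All input consumed; M is in state q_0.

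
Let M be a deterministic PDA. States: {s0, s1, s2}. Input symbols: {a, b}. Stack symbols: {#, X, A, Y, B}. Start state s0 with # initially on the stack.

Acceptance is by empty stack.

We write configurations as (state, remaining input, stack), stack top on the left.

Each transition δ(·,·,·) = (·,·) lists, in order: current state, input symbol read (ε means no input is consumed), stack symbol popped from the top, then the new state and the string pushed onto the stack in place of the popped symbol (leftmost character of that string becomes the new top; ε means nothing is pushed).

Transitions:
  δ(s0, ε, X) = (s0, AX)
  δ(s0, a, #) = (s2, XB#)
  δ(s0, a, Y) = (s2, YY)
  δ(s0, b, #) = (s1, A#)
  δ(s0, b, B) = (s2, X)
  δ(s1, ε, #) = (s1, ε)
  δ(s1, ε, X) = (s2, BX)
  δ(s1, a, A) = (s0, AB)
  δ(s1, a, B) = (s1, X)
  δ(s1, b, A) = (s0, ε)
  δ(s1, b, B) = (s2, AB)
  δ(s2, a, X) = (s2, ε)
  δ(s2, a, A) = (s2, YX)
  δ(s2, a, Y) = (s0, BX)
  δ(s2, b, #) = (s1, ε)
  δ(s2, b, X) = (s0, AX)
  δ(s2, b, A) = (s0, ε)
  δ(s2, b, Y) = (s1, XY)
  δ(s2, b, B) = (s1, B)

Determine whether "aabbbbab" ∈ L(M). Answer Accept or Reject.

Accept

(s0, aabbbbab, #)
  read a, top #: go to s2, push XB# → (s2, abbbbab, XB#)
  read a, top X: go to s2, push ε → (s2, bbbbab, B#)
  read b, top B: go to s1, push B → (s1, bbbab, B#)
  read b, top B: go to s2, push AB → (s2, bbab, AB#)
  read b, top A: go to s0, push ε → (s0, bab, B#)
  read b, top B: go to s2, push X → (s2, ab, X#)
  read a, top X: go to s2, push ε → (s2, b, #)
  read b, top #: go to s1, push ε → (s1, ε, ε)
All input consumed and the stack is empty.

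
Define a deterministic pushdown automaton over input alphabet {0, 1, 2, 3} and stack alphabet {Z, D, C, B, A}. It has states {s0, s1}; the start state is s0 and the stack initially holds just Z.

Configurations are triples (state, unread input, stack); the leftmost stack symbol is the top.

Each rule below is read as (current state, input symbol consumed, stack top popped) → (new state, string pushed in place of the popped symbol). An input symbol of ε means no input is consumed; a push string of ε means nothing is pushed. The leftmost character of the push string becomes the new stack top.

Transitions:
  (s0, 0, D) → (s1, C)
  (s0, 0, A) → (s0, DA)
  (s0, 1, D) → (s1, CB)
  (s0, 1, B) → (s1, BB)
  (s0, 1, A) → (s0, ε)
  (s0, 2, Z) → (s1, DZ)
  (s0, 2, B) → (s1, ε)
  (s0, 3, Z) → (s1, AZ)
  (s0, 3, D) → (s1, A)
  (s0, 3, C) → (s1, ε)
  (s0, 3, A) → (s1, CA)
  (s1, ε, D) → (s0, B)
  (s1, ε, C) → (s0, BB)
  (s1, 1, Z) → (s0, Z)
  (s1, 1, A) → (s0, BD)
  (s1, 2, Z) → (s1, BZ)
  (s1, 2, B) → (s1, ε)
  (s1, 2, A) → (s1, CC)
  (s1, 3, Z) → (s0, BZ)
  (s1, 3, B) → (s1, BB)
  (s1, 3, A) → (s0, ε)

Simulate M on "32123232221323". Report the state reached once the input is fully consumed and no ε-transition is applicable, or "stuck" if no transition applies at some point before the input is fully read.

s1

(s0, 32123232221323, Z)
  read 3, top Z: go to s1, push AZ → (s1, 2123232221323, AZ)
  read 2, top A: go to s1, push CC → (s1, 123232221323, CCZ)
  ε-move, top C: go to s0, push BB → (s0, 123232221323, BBCZ)
  read 1, top B: go to s1, push BB → (s1, 23232221323, BBBCZ)
  read 2, top B: go to s1, push ε → (s1, 3232221323, BBCZ)
  read 3, top B: go to s1, push BB → (s1, 232221323, BBBCZ)
  read 2, top B: go to s1, push ε → (s1, 32221323, BBCZ)
  read 3, top B: go to s1, push BB → (s1, 2221323, BBBCZ)
  read 2, top B: go to s1, push ε → (s1, 221323, BBCZ)
  read 2, top B: go to s1, push ε → (s1, 21323, BCZ)
  read 2, top B: go to s1, push ε → (s1, 1323, CZ)
  ε-move, top C: go to s0, push BB → (s0, 1323, BBZ)
  read 1, top B: go to s1, push BB → (s1, 323, BBBZ)
  read 3, top B: go to s1, push BB → (s1, 23, BBBBZ)
  read 2, top B: go to s1, push ε → (s1, 3, BBBZ)
  read 3, top B: go to s1, push BB → (s1, ε, BBBBZ)
All input consumed; M is in state s1.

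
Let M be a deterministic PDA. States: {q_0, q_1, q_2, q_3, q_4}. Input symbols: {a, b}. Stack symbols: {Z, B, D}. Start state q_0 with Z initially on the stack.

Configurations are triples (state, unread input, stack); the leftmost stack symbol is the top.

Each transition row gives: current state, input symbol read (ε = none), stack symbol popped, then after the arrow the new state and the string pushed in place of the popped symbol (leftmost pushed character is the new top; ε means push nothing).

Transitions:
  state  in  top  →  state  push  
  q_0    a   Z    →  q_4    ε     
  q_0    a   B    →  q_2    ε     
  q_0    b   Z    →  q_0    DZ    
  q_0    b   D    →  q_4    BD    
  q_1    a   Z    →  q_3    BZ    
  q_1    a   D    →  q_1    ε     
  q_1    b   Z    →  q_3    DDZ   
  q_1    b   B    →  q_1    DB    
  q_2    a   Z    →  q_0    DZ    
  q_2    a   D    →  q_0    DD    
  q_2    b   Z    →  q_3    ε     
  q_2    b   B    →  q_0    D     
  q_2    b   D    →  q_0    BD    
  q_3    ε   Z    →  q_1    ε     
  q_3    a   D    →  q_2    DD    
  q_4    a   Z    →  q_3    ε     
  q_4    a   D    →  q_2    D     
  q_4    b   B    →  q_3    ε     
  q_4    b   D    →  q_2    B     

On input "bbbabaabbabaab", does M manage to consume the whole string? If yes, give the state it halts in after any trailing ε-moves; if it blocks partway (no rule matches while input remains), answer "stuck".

q_4

(q_0, bbbabaabbabaab, Z) ⊢ (q_0, bbabaabbabaab, DZ) ⊢ (q_4, babaabbabaab, BDZ) ⊢ (q_3, abaabbabaab, DZ) ⊢ (q_2, baabbabaab, DDZ) ⊢ (q_0, aabbabaab, BDDZ) ⊢ (q_2, abbabaab, DDZ) ⊢ (q_0, bbabaab, DDDZ) ⊢ (q_4, babaab, BDDDZ) ⊢ (q_3, abaab, DDDZ) ⊢ (q_2, baab, DDDDZ) ⊢ (q_0, aab, BDDDDZ) ⊢ (q_2, ab, DDDDZ) ⊢ (q_0, b, DDDDDZ) ⊢ (q_4, ε, BDDDDDZ)
All input consumed; M is in state q_4.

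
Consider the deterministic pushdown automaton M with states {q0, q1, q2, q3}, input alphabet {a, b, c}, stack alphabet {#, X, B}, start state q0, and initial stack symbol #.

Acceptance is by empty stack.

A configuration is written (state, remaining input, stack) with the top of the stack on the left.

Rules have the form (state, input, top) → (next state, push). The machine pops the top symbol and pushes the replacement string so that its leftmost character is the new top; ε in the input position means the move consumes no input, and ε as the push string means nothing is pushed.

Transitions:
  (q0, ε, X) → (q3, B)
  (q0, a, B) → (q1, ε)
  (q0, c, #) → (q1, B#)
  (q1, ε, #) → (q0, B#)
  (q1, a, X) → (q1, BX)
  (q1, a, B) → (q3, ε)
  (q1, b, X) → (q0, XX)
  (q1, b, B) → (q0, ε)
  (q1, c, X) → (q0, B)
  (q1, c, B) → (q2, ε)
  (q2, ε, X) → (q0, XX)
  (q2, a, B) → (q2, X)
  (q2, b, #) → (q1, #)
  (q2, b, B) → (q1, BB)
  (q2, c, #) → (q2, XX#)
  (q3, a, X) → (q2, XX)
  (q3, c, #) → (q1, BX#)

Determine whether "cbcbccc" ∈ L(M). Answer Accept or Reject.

(q0, cbcbccc, #)
  read c, top #: go to q1, push B# → (q1, bcbccc, B#)
  read b, top B: go to q0, push ε → (q0, cbccc, #)
  read c, top #: go to q1, push B# → (q1, bccc, B#)
  read b, top B: go to q0, push ε → (q0, ccc, #)
  read c, top #: go to q1, push B# → (q1, cc, B#)
  read c, top B: go to q2, push ε → (q2, c, #)
  read c, top #: go to q2, push XX# → (q2, ε, XX#)
  ε-move, top X: go to q0, push XX → (q0, ε, XXX#)
  ε-move, top X: go to q3, push B → (q3, ε, BXX#)
All input consumed; stack is BXX#, not empty, and no further ε-move applies.

Reject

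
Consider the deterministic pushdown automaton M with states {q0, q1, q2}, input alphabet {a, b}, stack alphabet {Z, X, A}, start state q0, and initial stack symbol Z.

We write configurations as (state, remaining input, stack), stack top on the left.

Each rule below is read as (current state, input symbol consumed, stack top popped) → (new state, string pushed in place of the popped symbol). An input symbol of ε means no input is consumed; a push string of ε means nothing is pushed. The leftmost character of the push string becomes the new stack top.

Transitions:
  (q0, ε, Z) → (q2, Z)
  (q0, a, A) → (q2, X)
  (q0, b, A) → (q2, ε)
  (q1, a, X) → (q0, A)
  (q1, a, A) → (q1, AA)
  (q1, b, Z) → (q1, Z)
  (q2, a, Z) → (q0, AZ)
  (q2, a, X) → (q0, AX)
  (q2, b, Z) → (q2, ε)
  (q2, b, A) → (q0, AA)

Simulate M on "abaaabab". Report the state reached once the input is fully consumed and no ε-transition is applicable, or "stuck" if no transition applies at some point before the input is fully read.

q2

(q0, abaaabab, Z) ⊢ (q2, abaaabab, Z) ⊢ (q0, baaabab, AZ) ⊢ (q2, aaabab, Z) ⊢ (q0, aabab, AZ) ⊢ (q2, abab, XZ) ⊢ (q0, bab, AXZ) ⊢ (q2, ab, XZ) ⊢ (q0, b, AXZ) ⊢ (q2, ε, XZ)
All input consumed; M is in state q2.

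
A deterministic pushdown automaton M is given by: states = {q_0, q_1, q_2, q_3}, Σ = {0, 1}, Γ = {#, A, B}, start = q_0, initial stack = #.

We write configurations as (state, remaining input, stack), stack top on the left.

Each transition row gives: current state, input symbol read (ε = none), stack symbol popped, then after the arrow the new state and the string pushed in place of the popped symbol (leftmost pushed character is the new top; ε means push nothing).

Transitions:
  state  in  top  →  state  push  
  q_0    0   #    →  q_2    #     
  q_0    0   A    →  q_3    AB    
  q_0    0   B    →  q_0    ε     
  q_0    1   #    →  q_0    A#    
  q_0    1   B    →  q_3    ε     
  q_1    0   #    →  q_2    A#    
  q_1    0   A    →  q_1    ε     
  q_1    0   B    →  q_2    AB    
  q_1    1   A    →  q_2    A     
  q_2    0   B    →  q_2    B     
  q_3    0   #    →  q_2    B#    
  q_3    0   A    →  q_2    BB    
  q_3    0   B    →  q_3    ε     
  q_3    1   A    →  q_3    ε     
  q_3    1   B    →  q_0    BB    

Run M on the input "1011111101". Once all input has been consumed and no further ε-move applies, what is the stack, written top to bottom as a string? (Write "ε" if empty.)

#

(q_0, 1011111101, #) ⊢ (q_0, 011111101, A#) ⊢ (q_3, 11111101, AB#) ⊢ (q_3, 1111101, B#) ⊢ (q_0, 111101, BB#) ⊢ (q_3, 11101, B#) ⊢ (q_0, 1101, BB#) ⊢ (q_3, 101, B#) ⊢ (q_0, 01, BB#) ⊢ (q_0, 1, B#) ⊢ (q_3, ε, #)
All input consumed in state q_3 with stack #.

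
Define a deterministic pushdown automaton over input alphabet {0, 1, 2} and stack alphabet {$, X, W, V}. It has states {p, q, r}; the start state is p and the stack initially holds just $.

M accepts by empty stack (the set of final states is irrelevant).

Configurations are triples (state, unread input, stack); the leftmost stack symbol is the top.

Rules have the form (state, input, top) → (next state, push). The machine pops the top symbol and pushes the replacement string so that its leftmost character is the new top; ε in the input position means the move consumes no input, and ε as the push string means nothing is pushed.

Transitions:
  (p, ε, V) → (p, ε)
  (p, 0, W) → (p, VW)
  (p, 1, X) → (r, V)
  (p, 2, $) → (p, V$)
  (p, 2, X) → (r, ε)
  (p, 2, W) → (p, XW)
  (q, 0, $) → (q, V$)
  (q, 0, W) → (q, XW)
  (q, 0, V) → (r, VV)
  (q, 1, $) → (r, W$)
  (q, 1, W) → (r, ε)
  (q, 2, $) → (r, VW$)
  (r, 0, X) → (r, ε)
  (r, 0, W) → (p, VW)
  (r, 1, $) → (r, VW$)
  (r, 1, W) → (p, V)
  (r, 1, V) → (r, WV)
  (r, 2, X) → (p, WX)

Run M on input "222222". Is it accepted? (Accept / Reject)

(p, 222222, $)
  read 2, top $: go to p, push V$ → (p, 22222, V$)
  ε-move, top V: go to p, push ε → (p, 22222, $)
  read 2, top $: go to p, push V$ → (p, 2222, V$)
  ε-move, top V: go to p, push ε → (p, 2222, $)
  read 2, top $: go to p, push V$ → (p, 222, V$)
  ε-move, top V: go to p, push ε → (p, 222, $)
  read 2, top $: go to p, push V$ → (p, 22, V$)
  ε-move, top V: go to p, push ε → (p, 22, $)
  read 2, top $: go to p, push V$ → (p, 2, V$)
  ε-move, top V: go to p, push ε → (p, 2, $)
  read 2, top $: go to p, push V$ → (p, ε, V$)
  ε-move, top V: go to p, push ε → (p, ε, $)
All input consumed; stack is $, not empty, and no further ε-move applies.

Reject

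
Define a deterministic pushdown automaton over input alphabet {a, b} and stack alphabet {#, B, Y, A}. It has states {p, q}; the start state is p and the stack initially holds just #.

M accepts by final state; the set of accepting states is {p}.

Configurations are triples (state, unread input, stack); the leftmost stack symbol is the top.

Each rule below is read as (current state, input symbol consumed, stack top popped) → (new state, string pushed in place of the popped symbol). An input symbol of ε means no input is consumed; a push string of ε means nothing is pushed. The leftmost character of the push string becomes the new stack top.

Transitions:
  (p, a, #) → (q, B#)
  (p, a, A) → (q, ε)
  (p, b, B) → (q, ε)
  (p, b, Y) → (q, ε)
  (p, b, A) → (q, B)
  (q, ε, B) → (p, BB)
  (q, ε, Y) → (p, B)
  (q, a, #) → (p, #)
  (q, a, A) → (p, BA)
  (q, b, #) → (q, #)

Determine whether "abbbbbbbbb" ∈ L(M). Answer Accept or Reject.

(p, abbbbbbbbb, #)
  read a, top #: go to q, push B# → (q, bbbbbbbbb, B#)
  ε-move, top B: go to p, push BB → (p, bbbbbbbbb, BB#)
  read b, top B: go to q, push ε → (q, bbbbbbbb, B#)
  ε-move, top B: go to p, push BB → (p, bbbbbbbb, BB#)
  read b, top B: go to q, push ε → (q, bbbbbbb, B#)
  ε-move, top B: go to p, push BB → (p, bbbbbbb, BB#)
  read b, top B: go to q, push ε → (q, bbbbbb, B#)
  ε-move, top B: go to p, push BB → (p, bbbbbb, BB#)
  read b, top B: go to q, push ε → (q, bbbbb, B#)
  ε-move, top B: go to p, push BB → (p, bbbbb, BB#)
  read b, top B: go to q, push ε → (q, bbbb, B#)
  ε-move, top B: go to p, push BB → (p, bbbb, BB#)
  read b, top B: go to q, push ε → (q, bbb, B#)
  ε-move, top B: go to p, push BB → (p, bbb, BB#)
  read b, top B: go to q, push ε → (q, bb, B#)
  ε-move, top B: go to p, push BB → (p, bb, BB#)
  read b, top B: go to q, push ε → (q, b, B#)
  ε-move, top B: go to p, push BB → (p, b, BB#)
  read b, top B: go to q, push ε → (q, ε, B#)
  ε-move, top B: go to p, push BB → (p, ε, BB#)
All input consumed; state p ∈ F.

Accept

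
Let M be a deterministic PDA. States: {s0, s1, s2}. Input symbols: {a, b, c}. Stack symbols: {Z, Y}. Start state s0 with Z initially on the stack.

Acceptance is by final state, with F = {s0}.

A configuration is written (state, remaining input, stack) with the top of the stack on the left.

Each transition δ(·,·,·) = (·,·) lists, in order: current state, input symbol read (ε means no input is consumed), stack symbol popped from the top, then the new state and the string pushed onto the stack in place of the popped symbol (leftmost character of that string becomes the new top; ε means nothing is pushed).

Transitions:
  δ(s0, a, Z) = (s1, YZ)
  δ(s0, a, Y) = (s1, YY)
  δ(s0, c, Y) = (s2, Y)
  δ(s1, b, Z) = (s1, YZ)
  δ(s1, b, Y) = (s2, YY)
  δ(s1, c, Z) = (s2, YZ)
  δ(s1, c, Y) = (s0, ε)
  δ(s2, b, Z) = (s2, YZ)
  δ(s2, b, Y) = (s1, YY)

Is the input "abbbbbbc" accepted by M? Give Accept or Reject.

Accept

(s0, abbbbbbc, Z) ⊢ (s1, bbbbbbc, YZ) ⊢ (s2, bbbbbc, YYZ) ⊢ (s1, bbbbc, YYYZ) ⊢ (s2, bbbc, YYYYZ) ⊢ (s1, bbc, YYYYYZ) ⊢ (s2, bc, YYYYYYZ) ⊢ (s1, c, YYYYYYYZ) ⊢ (s0, ε, YYYYYYZ)
All input consumed; state s0 ∈ F.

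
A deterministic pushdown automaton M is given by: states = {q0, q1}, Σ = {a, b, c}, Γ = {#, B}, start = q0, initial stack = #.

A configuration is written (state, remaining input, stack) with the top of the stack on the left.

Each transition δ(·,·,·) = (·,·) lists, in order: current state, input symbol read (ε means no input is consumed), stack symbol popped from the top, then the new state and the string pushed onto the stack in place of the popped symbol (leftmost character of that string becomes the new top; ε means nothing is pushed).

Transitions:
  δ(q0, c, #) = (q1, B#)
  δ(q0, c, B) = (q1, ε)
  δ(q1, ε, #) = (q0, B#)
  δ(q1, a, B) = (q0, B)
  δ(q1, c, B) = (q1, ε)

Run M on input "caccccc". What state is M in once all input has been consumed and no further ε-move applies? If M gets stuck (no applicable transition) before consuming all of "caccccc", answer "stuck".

(q0, caccccc, #)
  read c, top #: go to q1, push B# → (q1, accccc, B#)
  read a, top B: go to q0, push B → (q0, ccccc, B#)
  read c, top B: go to q1, push ε → (q1, cccc, #)
  ε-move, top #: go to q0, push B# → (q0, cccc, B#)
  read c, top B: go to q1, push ε → (q1, ccc, #)
  ε-move, top #: go to q0, push B# → (q0, ccc, B#)
  read c, top B: go to q1, push ε → (q1, cc, #)
  ε-move, top #: go to q0, push B# → (q0, cc, B#)
  read c, top B: go to q1, push ε → (q1, c, #)
  ε-move, top #: go to q0, push B# → (q0, c, B#)
  read c, top B: go to q1, push ε → (q1, ε, #)
  ε-move, top #: go to q0, push B# → (q0, ε, B#)
All input consumed; M is in state q0.

q0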